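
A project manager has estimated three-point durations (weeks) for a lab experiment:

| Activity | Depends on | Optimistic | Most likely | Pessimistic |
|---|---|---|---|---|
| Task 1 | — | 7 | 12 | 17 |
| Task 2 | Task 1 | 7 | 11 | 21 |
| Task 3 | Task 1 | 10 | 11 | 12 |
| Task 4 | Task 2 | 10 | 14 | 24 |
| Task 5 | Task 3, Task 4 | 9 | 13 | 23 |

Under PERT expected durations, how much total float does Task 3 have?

te_Task 1 = (7 + 4·12 + 17)/6 = 72/6 = 12
te_Task 2 = (7 + 4·11 + 21)/6 = 72/6 = 12
te_Task 3 = (10 + 4·11 + 12)/6 = 66/6 = 11
te_Task 4 = (10 + 4·14 + 24)/6 = 90/6 = 15
te_Task 5 = (9 + 4·13 + 23)/6 = 84/6 = 14

Forward pass:
ES_Task 1 = 0; EF_Task 1 = 12
ES_Task 2 = 12; EF_Task 2 = 12+12 = 24
ES_Task 3 = 12; EF_Task 3 = 12+11 = 23
ES_Task 4 = 24; EF_Task 4 = 24+15 = 39
ES_Task 5 = max(EF_Task 3=23, EF_Task 4=39) = 39; EF_Task 5 = 39+14 = 53
Expected project duration μ = 53 weeks. Critical path: Task 1 → Task 2 → Task 4 → Task 5.

Backward pass:
LF_Task 5 = 53; LS_Task 5 = 53−14 = 39
LF_Task 4 = LS_Task 5 = 39; LS_Task 4 = 39−15 = 24
LF_Task 3 = LS_Task 5 = 39; LS_Task 3 = 39−11 = 28
LF_Task 2 = LS_Task 4 = 24; LS_Task 2 = 24−12 = 12
LF_Task 1 = min(LS_Task 2=12, LS_Task 3=28) = 12; LS_Task 1 = 12−12 = 0
Slack_Task 3 = LS_Task 3 − ES_Task 3 = 28 − 12 = 16

16 weeks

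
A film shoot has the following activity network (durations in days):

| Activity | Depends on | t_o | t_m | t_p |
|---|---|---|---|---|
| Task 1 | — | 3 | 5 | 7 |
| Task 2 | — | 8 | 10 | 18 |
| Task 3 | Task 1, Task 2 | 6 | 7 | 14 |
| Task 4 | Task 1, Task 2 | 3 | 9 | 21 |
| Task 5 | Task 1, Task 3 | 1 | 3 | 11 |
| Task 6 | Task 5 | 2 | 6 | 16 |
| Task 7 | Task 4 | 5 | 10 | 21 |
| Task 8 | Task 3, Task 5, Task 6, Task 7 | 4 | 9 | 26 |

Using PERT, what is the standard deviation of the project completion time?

te_Task 1 = (3 + 4·5 + 7)/6 = 30/6 = 5; σ²_Task 1 = ((7−3)/6)² = 0.444
te_Task 2 = (8 + 4·10 + 18)/6 = 66/6 = 11; σ²_Task 2 = ((18−8)/6)² = 2.778
te_Task 3 = (6 + 4·7 + 14)/6 = 48/6 = 8; σ²_Task 3 = ((14−6)/6)² = 1.778
te_Task 4 = (3 + 4·9 + 21)/6 = 60/6 = 10; σ²_Task 4 = ((21−3)/6)² = 9.000
te_Task 5 = (1 + 4·3 + 11)/6 = 24/6 = 4; σ²_Task 5 = ((11−1)/6)² = 2.778
te_Task 6 = (2 + 4·6 + 16)/6 = 42/6 = 7; σ²_Task 6 = ((16−2)/6)² = 5.444
te_Task 7 = (5 + 4·10 + 21)/6 = 66/6 = 11; σ²_Task 7 = ((21−5)/6)² = 7.111
te_Task 8 = (4 + 4·9 + 26)/6 = 66/6 = 11; σ²_Task 8 = ((26−4)/6)² = 13.444

Forward pass:
ES_Task 1 = 0; EF_Task 1 = 5
ES_Task 2 = 0; EF_Task 2 = 11
ES_Task 3 = max(EF_Task 1=5, EF_Task 2=11) = 11; EF_Task 3 = 11+8 = 19
ES_Task 4 = max(EF_Task 1=5, EF_Task 2=11) = 11; EF_Task 4 = 11+10 = 21
ES_Task 5 = max(EF_Task 1=5, EF_Task 3=19) = 19; EF_Task 5 = 19+4 = 23
ES_Task 6 = 23; EF_Task 6 = 23+7 = 30
ES_Task 7 = 21; EF_Task 7 = 21+11 = 32
ES_Task 8 = max(EF_Task 3=19, EF_Task 5=23, EF_Task 6=30, EF_Task 7=32) = 32; EF_Task 8 = 32+11 = 43
Expected project duration μ = 43 days. Critical path: Task 2 → Task 4 → Task 7 → Task 8.

Variance along critical path = 2.778 + 9.000 + 7.111 + 13.444 = 32.333
σ = √32.333 = 5.686 days

5.69 days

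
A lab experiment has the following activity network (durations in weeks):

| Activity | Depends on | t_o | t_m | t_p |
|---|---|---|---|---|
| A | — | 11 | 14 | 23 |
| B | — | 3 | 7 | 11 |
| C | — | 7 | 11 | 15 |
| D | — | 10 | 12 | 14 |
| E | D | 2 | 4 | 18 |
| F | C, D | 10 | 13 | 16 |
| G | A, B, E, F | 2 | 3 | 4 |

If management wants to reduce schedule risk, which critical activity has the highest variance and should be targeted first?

te_A = (11 + 4·14 + 23)/6 = 90/6 = 15; σ²_A = ((23−11)/6)² = 4.000
te_B = (3 + 4·7 + 11)/6 = 42/6 = 7; σ²_B = ((11−3)/6)² = 1.778
te_C = (7 + 4·11 + 15)/6 = 66/6 = 11; σ²_C = ((15−7)/6)² = 1.778
te_D = (10 + 4·12 + 14)/6 = 72/6 = 12; σ²_D = ((14−10)/6)² = 0.444
te_E = (2 + 4·4 + 18)/6 = 36/6 = 6; σ²_E = ((18−2)/6)² = 7.111
te_F = (10 + 4·13 + 16)/6 = 78/6 = 13; σ²_F = ((16−10)/6)² = 1.000
te_G = (2 + 4·3 + 4)/6 = 18/6 = 3; σ²_G = ((4−2)/6)² = 0.111

Forward pass:
ES_A = 0; EF_A = 15
ES_B = 0; EF_B = 7
ES_C = 0; EF_C = 11
ES_D = 0; EF_D = 12
ES_E = 12; EF_E = 12+6 = 18
ES_F = max(EF_C=11, EF_D=12) = 12; EF_F = 12+13 = 25
ES_G = max(EF_A=15, EF_B=7, EF_E=18, EF_F=25) = 25; EF_G = 25+3 = 28
Expected project duration μ = 28 weeks. Critical path: D → F → G.

Variances on critical path: σ²_D=0.444, σ²_F=1.000, σ²_G=0.111.
Largest is σ²_F = 1.000.

F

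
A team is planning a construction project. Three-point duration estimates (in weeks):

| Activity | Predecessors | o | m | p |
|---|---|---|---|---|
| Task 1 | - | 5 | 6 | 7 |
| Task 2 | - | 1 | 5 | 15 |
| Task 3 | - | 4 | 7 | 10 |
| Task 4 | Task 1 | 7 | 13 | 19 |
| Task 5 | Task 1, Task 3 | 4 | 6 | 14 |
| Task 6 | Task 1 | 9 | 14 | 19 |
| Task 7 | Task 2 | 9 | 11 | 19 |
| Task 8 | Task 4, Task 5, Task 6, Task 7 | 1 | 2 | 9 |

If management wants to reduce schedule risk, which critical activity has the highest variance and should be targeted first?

Task 6

te_Task 1 = (5 + 4·6 + 7)/6 = 36/6 = 6; σ²_Task 1 = ((7−5)/6)² = 0.111
te_Task 2 = (1 + 4·5 + 15)/6 = 36/6 = 6; σ²_Task 2 = ((15−1)/6)² = 5.444
te_Task 3 = (4 + 4·7 + 10)/6 = 42/6 = 7; σ²_Task 3 = ((10−4)/6)² = 1.000
te_Task 4 = (7 + 4·13 + 19)/6 = 78/6 = 13; σ²_Task 4 = ((19−7)/6)² = 4.000
te_Task 5 = (4 + 4·6 + 14)/6 = 42/6 = 7; σ²_Task 5 = ((14−4)/6)² = 2.778
te_Task 6 = (9 + 4·14 + 19)/6 = 84/6 = 14; σ²_Task 6 = ((19−9)/6)² = 2.778
te_Task 7 = (9 + 4·11 + 19)/6 = 72/6 = 12; σ²_Task 7 = ((19−9)/6)² = 2.778
te_Task 8 = (1 + 4·2 + 9)/6 = 18/6 = 3; σ²_Task 8 = ((9−1)/6)² = 1.778

Forward pass:
ES_Task 1 = 0; EF_Task 1 = 6
ES_Task 2 = 0; EF_Task 2 = 6
ES_Task 3 = 0; EF_Task 3 = 7
ES_Task 4 = 6; EF_Task 4 = 6+13 = 19
ES_Task 5 = max(EF_Task 1=6, EF_Task 3=7) = 7; EF_Task 5 = 7+7 = 14
ES_Task 6 = 6; EF_Task 6 = 6+14 = 20
ES_Task 7 = 6; EF_Task 7 = 6+12 = 18
ES_Task 8 = max(EF_Task 4=19, EF_Task 5=14, EF_Task 6=20, EF_Task 7=18) = 20; EF_Task 8 = 20+3 = 23
Expected project duration μ = 23 weeks. Critical path: Task 1 → Task 6 → Task 8.

Variances on critical path: σ²_Task 1=0.111, σ²_Task 6=2.778, σ²_Task 8=1.778.
Largest is σ²_Task 6 = 2.778.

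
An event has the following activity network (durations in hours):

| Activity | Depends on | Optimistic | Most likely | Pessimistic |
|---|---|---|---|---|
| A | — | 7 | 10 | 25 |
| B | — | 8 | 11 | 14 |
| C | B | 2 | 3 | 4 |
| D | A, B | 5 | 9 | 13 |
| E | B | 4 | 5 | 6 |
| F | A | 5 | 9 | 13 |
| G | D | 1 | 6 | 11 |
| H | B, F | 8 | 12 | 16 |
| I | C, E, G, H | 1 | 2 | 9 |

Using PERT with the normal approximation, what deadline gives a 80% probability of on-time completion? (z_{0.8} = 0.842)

39.2 hours

te_A = (7 + 4·10 + 25)/6 = 72/6 = 12; σ²_A = ((25−7)/6)² = 9.000
te_B = (8 + 4·11 + 14)/6 = 66/6 = 11; σ²_B = ((14−8)/6)² = 1.000
te_C = (2 + 4·3 + 4)/6 = 18/6 = 3; σ²_C = ((4−2)/6)² = 0.111
te_D = (5 + 4·9 + 13)/6 = 54/6 = 9; σ²_D = ((13−5)/6)² = 1.778
te_E = (4 + 4·5 + 6)/6 = 30/6 = 5; σ²_E = ((6−4)/6)² = 0.111
te_F = (5 + 4·9 + 13)/6 = 54/6 = 9; σ²_F = ((13−5)/6)² = 1.778
te_G = (1 + 4·6 + 11)/6 = 36/6 = 6; σ²_G = ((11−1)/6)² = 2.778
te_H = (8 + 4·12 + 16)/6 = 72/6 = 12; σ²_H = ((16−8)/6)² = 1.778
te_I = (1 + 4·2 + 9)/6 = 18/6 = 3; σ²_I = ((9−1)/6)² = 1.778

Forward pass:
ES_A = 0; EF_A = 12
ES_B = 0; EF_B = 11
ES_C = 11; EF_C = 11+3 = 14
ES_D = max(EF_A=12, EF_B=11) = 12; EF_D = 12+9 = 21
ES_E = 11; EF_E = 11+5 = 16
ES_F = 12; EF_F = 12+9 = 21
ES_G = 21; EF_G = 21+6 = 27
ES_H = max(EF_B=11, EF_F=21) = 21; EF_H = 21+12 = 33
ES_I = max(EF_C=14, EF_E=16, EF_G=27, EF_H=33) = 33; EF_I = 33+3 = 36
Expected project duration μ = 36 hours. Critical path: A → F → H → I.

Variance along critical path = 9.000 + 1.778 + 1.778 + 1.778 = 14.333; σ = 3.786 hours.
D = μ + z·σ = 36 + 0.842·3.786 = 39.2 hours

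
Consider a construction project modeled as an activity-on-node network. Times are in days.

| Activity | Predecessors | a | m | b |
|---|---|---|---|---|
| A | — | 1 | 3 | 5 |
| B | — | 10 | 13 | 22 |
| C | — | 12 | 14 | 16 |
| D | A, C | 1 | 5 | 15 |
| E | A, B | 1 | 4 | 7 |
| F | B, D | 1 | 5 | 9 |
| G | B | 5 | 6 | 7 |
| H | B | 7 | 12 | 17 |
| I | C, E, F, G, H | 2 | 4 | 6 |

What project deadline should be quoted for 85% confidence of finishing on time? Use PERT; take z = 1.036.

te_A = (1 + 4·3 + 5)/6 = 18/6 = 3; σ²_A = ((5−1)/6)² = 0.444
te_B = (10 + 4·13 + 22)/6 = 84/6 = 14; σ²_B = ((22−10)/6)² = 4.000
te_C = (12 + 4·14 + 16)/6 = 84/6 = 14; σ²_C = ((16−12)/6)² = 0.444
te_D = (1 + 4·5 + 15)/6 = 36/6 = 6; σ²_D = ((15−1)/6)² = 5.444
te_E = (1 + 4·4 + 7)/6 = 24/6 = 4; σ²_E = ((7−1)/6)² = 1.000
te_F = (1 + 4·5 + 9)/6 = 30/6 = 5; σ²_F = ((9−1)/6)² = 1.778
te_G = (5 + 4·6 + 7)/6 = 36/6 = 6; σ²_G = ((7−5)/6)² = 0.111
te_H = (7 + 4·12 + 17)/6 = 72/6 = 12; σ²_H = ((17−7)/6)² = 2.778
te_I = (2 + 4·4 + 6)/6 = 24/6 = 4; σ²_I = ((6−2)/6)² = 0.444

Forward pass:
ES_A = 0; EF_A = 3
ES_B = 0; EF_B = 14
ES_C = 0; EF_C = 14
ES_D = max(EF_A=3, EF_C=14) = 14; EF_D = 14+6 = 20
ES_E = max(EF_A=3, EF_B=14) = 14; EF_E = 14+4 = 18
ES_F = max(EF_B=14, EF_D=20) = 20; EF_F = 20+5 = 25
ES_G = 14; EF_G = 14+6 = 20
ES_H = 14; EF_H = 14+12 = 26
ES_I = max(EF_C=14, EF_E=18, EF_F=25, EF_G=20, EF_H=26) = 26; EF_I = 26+4 = 30
Expected project duration μ = 30 days. Critical path: B → H → I.

Variance along critical path = 4.000 + 2.778 + 0.444 = 7.222; σ = 2.687 days.
D = μ + z·σ = 30 + 1.036·2.687 = 32.8 days

32.8 days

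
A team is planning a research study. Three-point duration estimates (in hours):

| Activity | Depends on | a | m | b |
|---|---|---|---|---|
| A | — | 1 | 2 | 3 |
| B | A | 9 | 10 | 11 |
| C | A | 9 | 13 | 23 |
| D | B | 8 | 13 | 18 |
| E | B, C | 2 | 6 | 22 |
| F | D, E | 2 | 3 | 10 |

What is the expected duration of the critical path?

te_A = (1 + 4·2 + 3)/6 = 12/6 = 2
te_B = (9 + 4·10 + 11)/6 = 60/6 = 10
te_C = (9 + 4·13 + 23)/6 = 84/6 = 14
te_D = (8 + 4·13 + 18)/6 = 78/6 = 13
te_E = (2 + 4·6 + 22)/6 = 48/6 = 8
te_F = (2 + 4·3 + 10)/6 = 24/6 = 4

Forward pass:
ES_A = 0; EF_A = 2
ES_B = 2; EF_B = 2+10 = 12
ES_C = 2; EF_C = 2+14 = 16
ES_D = 12; EF_D = 12+13 = 25
ES_E = max(EF_B=12, EF_C=16) = 16; EF_E = 16+8 = 24
ES_F = max(EF_D=25, EF_E=24) = 25; EF_F = 25+4 = 29
Expected project duration μ = 29 hours. Critical path: A → B → D → F.

29 hours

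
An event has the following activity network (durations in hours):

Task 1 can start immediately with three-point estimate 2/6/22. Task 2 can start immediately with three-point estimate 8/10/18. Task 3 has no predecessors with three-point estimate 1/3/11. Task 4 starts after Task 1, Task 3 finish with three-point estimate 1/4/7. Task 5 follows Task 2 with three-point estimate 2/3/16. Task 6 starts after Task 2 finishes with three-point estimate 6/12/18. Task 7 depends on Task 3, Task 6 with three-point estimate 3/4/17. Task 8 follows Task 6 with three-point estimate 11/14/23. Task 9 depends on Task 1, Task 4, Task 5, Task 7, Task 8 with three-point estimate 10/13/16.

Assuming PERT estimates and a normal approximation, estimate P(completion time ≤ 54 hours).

0.809

te_Task 1 = (2 + 4·6 + 22)/6 = 48/6 = 8; σ²_Task 1 = ((22−2)/6)² = 11.111
te_Task 2 = (8 + 4·10 + 18)/6 = 66/6 = 11; σ²_Task 2 = ((18−8)/6)² = 2.778
te_Task 3 = (1 + 4·3 + 11)/6 = 24/6 = 4; σ²_Task 3 = ((11−1)/6)² = 2.778
te_Task 4 = (1 + 4·4 + 7)/6 = 24/6 = 4; σ²_Task 4 = ((7−1)/6)² = 1.000
te_Task 5 = (2 + 4·3 + 16)/6 = 30/6 = 5; σ²_Task 5 = ((16−2)/6)² = 5.444
te_Task 6 = (6 + 4·12 + 18)/6 = 72/6 = 12; σ²_Task 6 = ((18−6)/6)² = 4.000
te_Task 7 = (3 + 4·4 + 17)/6 = 36/6 = 6; σ²_Task 7 = ((17−3)/6)² = 5.444
te_Task 8 = (11 + 4·14 + 23)/6 = 90/6 = 15; σ²_Task 8 = ((23−11)/6)² = 4.000
te_Task 9 = (10 + 4·13 + 16)/6 = 78/6 = 13; σ²_Task 9 = ((16−10)/6)² = 1.000

Forward pass:
ES_Task 1 = 0; EF_Task 1 = 8
ES_Task 2 = 0; EF_Task 2 = 11
ES_Task 3 = 0; EF_Task 3 = 4
ES_Task 4 = max(EF_Task 1=8, EF_Task 3=4) = 8; EF_Task 4 = 8+4 = 12
ES_Task 5 = 11; EF_Task 5 = 11+5 = 16
ES_Task 6 = 11; EF_Task 6 = 11+12 = 23
ES_Task 7 = max(EF_Task 3=4, EF_Task 6=23) = 23; EF_Task 7 = 23+6 = 29
ES_Task 8 = 23; EF_Task 8 = 23+15 = 38
ES_Task 9 = max(EF_Task 1=8, EF_Task 4=12, EF_Task 5=16, EF_Task 7=29, EF_Task 8=38) = 38; EF_Task 9 = 38+13 = 51
Expected project duration μ = 51 hours. Critical path: Task 2 → Task 6 → Task 8 → Task 9.

Variance along critical path = 2.778 + 4.000 + 4.000 + 1.000 = 11.778; σ = √11.778 = 3.432 hours.
Z = (54 − 51) / 3.432 = 0.874
P(T ≤ 54) = Φ(0.874) ≈ 0.809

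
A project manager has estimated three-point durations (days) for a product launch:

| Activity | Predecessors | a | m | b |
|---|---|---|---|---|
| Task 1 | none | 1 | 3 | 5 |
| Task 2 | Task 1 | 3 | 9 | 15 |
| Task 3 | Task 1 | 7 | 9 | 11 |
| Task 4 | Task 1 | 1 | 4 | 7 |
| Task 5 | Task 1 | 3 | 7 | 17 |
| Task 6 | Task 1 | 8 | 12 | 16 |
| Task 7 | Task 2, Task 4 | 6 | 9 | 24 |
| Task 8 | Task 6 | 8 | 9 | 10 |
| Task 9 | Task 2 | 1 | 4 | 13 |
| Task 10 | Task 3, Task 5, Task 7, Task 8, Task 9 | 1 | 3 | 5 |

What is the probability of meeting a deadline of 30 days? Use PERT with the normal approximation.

te_Task 1 = (1 + 4·3 + 5)/6 = 18/6 = 3; σ²_Task 1 = ((5−1)/6)² = 0.444
te_Task 2 = (3 + 4·9 + 15)/6 = 54/6 = 9; σ²_Task 2 = ((15−3)/6)² = 4.000
te_Task 3 = (7 + 4·9 + 11)/6 = 54/6 = 9; σ²_Task 3 = ((11−7)/6)² = 0.444
te_Task 4 = (1 + 4·4 + 7)/6 = 24/6 = 4; σ²_Task 4 = ((7−1)/6)² = 1.000
te_Task 5 = (3 + 4·7 + 17)/6 = 48/6 = 8; σ²_Task 5 = ((17−3)/6)² = 5.444
te_Task 6 = (8 + 4·12 + 16)/6 = 72/6 = 12; σ²_Task 6 = ((16−8)/6)² = 1.778
te_Task 7 = (6 + 4·9 + 24)/6 = 66/6 = 11; σ²_Task 7 = ((24−6)/6)² = 9.000
te_Task 8 = (8 + 4·9 + 10)/6 = 54/6 = 9; σ²_Task 8 = ((10−8)/6)² = 0.111
te_Task 9 = (1 + 4·4 + 13)/6 = 30/6 = 5; σ²_Task 9 = ((13−1)/6)² = 4.000
te_Task 10 = (1 + 4·3 + 5)/6 = 18/6 = 3; σ²_Task 10 = ((5−1)/6)² = 0.444

Forward pass:
ES_Task 1 = 0; EF_Task 1 = 3
ES_Task 2 = 3; EF_Task 2 = 3+9 = 12
ES_Task 3 = 3; EF_Task 3 = 3+9 = 12
ES_Task 4 = 3; EF_Task 4 = 3+4 = 7
ES_Task 5 = 3; EF_Task 5 = 3+8 = 11
ES_Task 6 = 3; EF_Task 6 = 3+12 = 15
ES_Task 7 = max(EF_Task 2=12, EF_Task 4=7) = 12; EF_Task 7 = 12+11 = 23
ES_Task 8 = 15; EF_Task 8 = 15+9 = 24
ES_Task 9 = 12; EF_Task 9 = 12+5 = 17
ES_Task 10 = max(EF_Task 3=12, EF_Task 5=11, EF_Task 7=23, EF_Task 8=24, EF_Task 9=17) = 24; EF_Task 10 = 24+3 = 27
Expected project duration μ = 27 days. Critical path: Task 1 → Task 6 → Task 8 → Task 10.

Variance along critical path = 0.444 + 1.778 + 0.111 + 0.444 = 2.778; σ = √2.778 = 1.667 days.
Z = (30 − 27) / 1.667 = 1.800
P(T ≤ 30) = Φ(1.800) ≈ 0.964

0.964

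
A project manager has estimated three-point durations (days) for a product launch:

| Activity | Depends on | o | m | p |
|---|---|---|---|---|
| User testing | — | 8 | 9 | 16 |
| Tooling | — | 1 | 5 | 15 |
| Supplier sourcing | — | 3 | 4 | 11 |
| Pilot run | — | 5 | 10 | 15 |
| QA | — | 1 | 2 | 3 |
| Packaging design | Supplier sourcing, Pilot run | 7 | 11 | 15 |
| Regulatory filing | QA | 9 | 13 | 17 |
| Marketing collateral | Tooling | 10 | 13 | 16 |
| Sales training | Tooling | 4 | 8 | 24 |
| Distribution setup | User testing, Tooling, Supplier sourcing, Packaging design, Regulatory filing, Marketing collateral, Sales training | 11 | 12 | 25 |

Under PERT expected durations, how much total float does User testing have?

11 days

te_User testing = (8 + 4·9 + 16)/6 = 60/6 = 10
te_Tooling = (1 + 4·5 + 15)/6 = 36/6 = 6
te_Supplier sourcing = (3 + 4·4 + 11)/6 = 30/6 = 5
te_Pilot run = (5 + 4·10 + 15)/6 = 60/6 = 10
te_QA = (1 + 4·2 + 3)/6 = 12/6 = 2
te_Packaging design = (7 + 4·11 + 15)/6 = 66/6 = 11
te_Regulatory filing = (9 + 4·13 + 17)/6 = 78/6 = 13
te_Marketing collateral = (10 + 4·13 + 16)/6 = 78/6 = 13
te_Sales training = (4 + 4·8 + 24)/6 = 60/6 = 10
te_Distribution setup = (11 + 4·12 + 25)/6 = 84/6 = 14

Forward pass:
ES_User testing = 0; EF_User testing = 10
ES_Tooling = 0; EF_Tooling = 6
ES_Supplier sourcing = 0; EF_Supplier sourcing = 5
ES_Pilot run = 0; EF_Pilot run = 10
ES_QA = 0; EF_QA = 2
ES_Packaging design = max(EF_Supplier sourcing=5, EF_Pilot run=10) = 10; EF_Packaging design = 10+11 = 21
ES_Regulatory filing = 2; EF_Regulatory filing = 2+13 = 15
ES_Marketing collateral = 6; EF_Marketing collateral = 6+13 = 19
ES_Sales training = 6; EF_Sales training = 6+10 = 16
ES_Distribution setup = max(EF_User testing=10, EF_Tooling=6, EF_Supplier sourcing=5, EF_Packaging design=21, EF_Regulatory filing=15, EF_Marketing collateral=19, EF_Sales training=16) = 21; EF_Distribution setup = 21+14 = 35
Expected project duration μ = 35 days. Critical path: Pilot run → Packaging design → Distribution setup.

Backward pass:
LF_Distribution setup = 35; LS_Distribution setup = 35−14 = 21
LF_Sales training = LS_Distribution setup = 21; LS_Sales training = 21−10 = 11
LF_Marketing collateral = LS_Distribution setup = 21; LS_Marketing collateral = 21−13 = 8
LF_Regulatory filing = LS_Distribution setup = 21; LS_Regulatory filing = 21−13 = 8
LF_Packaging design = LS_Distribution setup = 21; LS_Packaging design = 21−11 = 10
LF_QA = LS_Regulatory filing = 8; LS_QA = 8−2 = 6
LF_Pilot run = LS_Packaging design = 10; LS_Pilot run = 10−10 = 0
LF_Supplier sourcing = min(LS_Packaging design=10, LS_Distribution setup=21) = 10; LS_Supplier sourcing = 10−5 = 5
LF_Tooling = min(LS_Marketing collateral=8, LS_Sales training=11, LS_Distribution setup=21) = 8; LS_Tooling = 8−6 = 2
LF_User testing = LS_Distribution setup = 21; LS_User testing = 21−10 = 11
Slack_User testing = LS_User testing − ES_User testing = 11 − 0 = 11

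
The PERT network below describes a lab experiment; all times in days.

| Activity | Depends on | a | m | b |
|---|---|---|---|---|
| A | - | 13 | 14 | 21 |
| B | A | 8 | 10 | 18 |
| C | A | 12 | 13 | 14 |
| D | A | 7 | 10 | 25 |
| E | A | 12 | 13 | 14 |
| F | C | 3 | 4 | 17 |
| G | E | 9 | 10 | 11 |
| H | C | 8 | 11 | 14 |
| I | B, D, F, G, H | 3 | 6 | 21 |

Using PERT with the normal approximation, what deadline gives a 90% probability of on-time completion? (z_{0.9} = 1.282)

te_A = (13 + 4·14 + 21)/6 = 90/6 = 15; σ²_A = ((21−13)/6)² = 1.778
te_B = (8 + 4·10 + 18)/6 = 66/6 = 11; σ²_B = ((18−8)/6)² = 2.778
te_C = (12 + 4·13 + 14)/6 = 78/6 = 13; σ²_C = ((14−12)/6)² = 0.111
te_D = (7 + 4·10 + 25)/6 = 72/6 = 12; σ²_D = ((25−7)/6)² = 9.000
te_E = (12 + 4·13 + 14)/6 = 78/6 = 13; σ²_E = ((14−12)/6)² = 0.111
te_F = (3 + 4·4 + 17)/6 = 36/6 = 6; σ²_F = ((17−3)/6)² = 5.444
te_G = (9 + 4·10 + 11)/6 = 60/6 = 10; σ²_G = ((11−9)/6)² = 0.111
te_H = (8 + 4·11 + 14)/6 = 66/6 = 11; σ²_H = ((14−8)/6)² = 1.000
te_I = (3 + 4·6 + 21)/6 = 48/6 = 8; σ²_I = ((21−3)/6)² = 9.000

Forward pass:
ES_A = 0; EF_A = 15
ES_B = 15; EF_B = 15+11 = 26
ES_C = 15; EF_C = 15+13 = 28
ES_D = 15; EF_D = 15+12 = 27
ES_E = 15; EF_E = 15+13 = 28
ES_F = 28; EF_F = 28+6 = 34
ES_G = 28; EF_G = 28+10 = 38
ES_H = 28; EF_H = 28+11 = 39
ES_I = max(EF_B=26, EF_D=27, EF_F=34, EF_G=38, EF_H=39) = 39; EF_I = 39+8 = 47
Expected project duration μ = 47 days. Critical path: A → C → H → I.

Variance along critical path = 1.778 + 0.111 + 1.000 + 9.000 = 11.889; σ = 3.448 days.
D = μ + z·σ = 47 + 1.282·3.448 = 51.4 days

51.4 days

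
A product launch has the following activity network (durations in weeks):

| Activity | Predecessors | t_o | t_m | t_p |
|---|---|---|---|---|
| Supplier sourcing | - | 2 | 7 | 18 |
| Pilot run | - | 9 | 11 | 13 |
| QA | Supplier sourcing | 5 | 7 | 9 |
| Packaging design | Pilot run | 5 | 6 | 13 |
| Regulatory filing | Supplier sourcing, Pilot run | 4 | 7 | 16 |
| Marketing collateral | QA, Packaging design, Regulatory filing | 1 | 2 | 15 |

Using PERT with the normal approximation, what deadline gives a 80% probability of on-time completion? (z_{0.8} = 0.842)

te_Supplier sourcing = (2 + 4·7 + 18)/6 = 48/6 = 8; σ²_Supplier sourcing = ((18−2)/6)² = 7.111
te_Pilot run = (9 + 4·11 + 13)/6 = 66/6 = 11; σ²_Pilot run = ((13−9)/6)² = 0.444
te_QA = (5 + 4·7 + 9)/6 = 42/6 = 7; σ²_QA = ((9−5)/6)² = 0.444
te_Packaging design = (5 + 4·6 + 13)/6 = 42/6 = 7; σ²_Packaging design = ((13−5)/6)² = 1.778
te_Regulatory filing = (4 + 4·7 + 16)/6 = 48/6 = 8; σ²_Regulatory filing = ((16−4)/6)² = 4.000
te_Marketing collateral = (1 + 4·2 + 15)/6 = 24/6 = 4; σ²_Marketing collateral = ((15−1)/6)² = 5.444

Forward pass:
ES_Supplier sourcing = 0; EF_Supplier sourcing = 8
ES_Pilot run = 0; EF_Pilot run = 11
ES_QA = 8; EF_QA = 8+7 = 15
ES_Packaging design = 11; EF_Packaging design = 11+7 = 18
ES_Regulatory filing = max(EF_Supplier sourcing=8, EF_Pilot run=11) = 11; EF_Regulatory filing = 11+8 = 19
ES_Marketing collateral = max(EF_QA=15, EF_Packaging design=18, EF_Regulatory filing=19) = 19; EF_Marketing collateral = 19+4 = 23
Expected project duration μ = 23 weeks. Critical path: Pilot run → Regulatory filing → Marketing collateral.

Variance along critical path = 0.444 + 4.000 + 5.444 = 9.889; σ = 3.145 weeks.
D = μ + z·σ = 23 + 0.842·3.145 = 25.6 weeks

25.6 weeks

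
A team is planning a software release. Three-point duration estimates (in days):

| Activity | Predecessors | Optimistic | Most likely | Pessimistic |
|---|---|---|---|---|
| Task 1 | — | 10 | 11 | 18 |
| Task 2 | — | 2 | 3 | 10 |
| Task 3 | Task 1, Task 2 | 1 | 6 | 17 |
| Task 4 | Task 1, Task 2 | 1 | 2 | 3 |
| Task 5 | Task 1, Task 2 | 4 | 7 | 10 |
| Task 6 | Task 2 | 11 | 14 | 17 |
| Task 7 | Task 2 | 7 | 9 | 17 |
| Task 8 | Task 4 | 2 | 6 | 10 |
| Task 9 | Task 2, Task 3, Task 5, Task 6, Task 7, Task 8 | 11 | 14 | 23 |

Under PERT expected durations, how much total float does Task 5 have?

1 days

te_Task 1 = (10 + 4·11 + 18)/6 = 72/6 = 12
te_Task 2 = (2 + 4·3 + 10)/6 = 24/6 = 4
te_Task 3 = (1 + 4·6 + 17)/6 = 42/6 = 7
te_Task 4 = (1 + 4·2 + 3)/6 = 12/6 = 2
te_Task 5 = (4 + 4·7 + 10)/6 = 42/6 = 7
te_Task 6 = (11 + 4·14 + 17)/6 = 84/6 = 14
te_Task 7 = (7 + 4·9 + 17)/6 = 60/6 = 10
te_Task 8 = (2 + 4·6 + 10)/6 = 36/6 = 6
te_Task 9 = (11 + 4·14 + 23)/6 = 90/6 = 15

Forward pass:
ES_Task 1 = 0; EF_Task 1 = 12
ES_Task 2 = 0; EF_Task 2 = 4
ES_Task 3 = max(EF_Task 1=12, EF_Task 2=4) = 12; EF_Task 3 = 12+7 = 19
ES_Task 4 = max(EF_Task 1=12, EF_Task 2=4) = 12; EF_Task 4 = 12+2 = 14
ES_Task 5 = max(EF_Task 1=12, EF_Task 2=4) = 12; EF_Task 5 = 12+7 = 19
ES_Task 6 = 4; EF_Task 6 = 4+14 = 18
ES_Task 7 = 4; EF_Task 7 = 4+10 = 14
ES_Task 8 = 14; EF_Task 8 = 14+6 = 20
ES_Task 9 = max(EF_Task 2=4, EF_Task 3=19, EF_Task 5=19, EF_Task 6=18, EF_Task 7=14, EF_Task 8=20) = 20; EF_Task 9 = 20+15 = 35
Expected project duration μ = 35 days. Critical path: Task 1 → Task 4 → Task 8 → Task 9.

Backward pass:
LF_Task 9 = 35; LS_Task 9 = 35−15 = 20
LF_Task 8 = LS_Task 9 = 20; LS_Task 8 = 20−6 = 14
LF_Task 7 = LS_Task 9 = 20; LS_Task 7 = 20−10 = 10
LF_Task 6 = LS_Task 9 = 20; LS_Task 6 = 20−14 = 6
LF_Task 5 = LS_Task 9 = 20; LS_Task 5 = 20−7 = 13
LF_Task 4 = LS_Task 8 = 14; LS_Task 4 = 14−2 = 12
LF_Task 3 = LS_Task 9 = 20; LS_Task 3 = 20−7 = 13
LF_Task 2 = min(LS_Task 3=13, LS_Task 4=12, LS_Task 5=13, LS_Task 6=6, LS_Task 7=10, LS_Task 9=20) = 6; LS_Task 2 = 6−4 = 2
LF_Task 1 = min(LS_Task 3=13, LS_Task 4=12, LS_Task 5=13) = 12; LS_Task 1 = 12−12 = 0
Slack_Task 5 = LS_Task 5 − ES_Task 5 = 13 − 12 = 1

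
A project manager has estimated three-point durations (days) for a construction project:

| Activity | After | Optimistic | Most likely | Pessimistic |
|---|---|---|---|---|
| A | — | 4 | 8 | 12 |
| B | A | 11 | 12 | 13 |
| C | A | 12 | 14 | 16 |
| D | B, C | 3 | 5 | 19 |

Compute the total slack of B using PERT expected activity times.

2 days

te_A = (4 + 4·8 + 12)/6 = 48/6 = 8
te_B = (11 + 4·12 + 13)/6 = 72/6 = 12
te_C = (12 + 4·14 + 16)/6 = 84/6 = 14
te_D = (3 + 4·5 + 19)/6 = 42/6 = 7

Forward pass:
ES_A = 0; EF_A = 8
ES_B = 8; EF_B = 8+12 = 20
ES_C = 8; EF_C = 8+14 = 22
ES_D = max(EF_B=20, EF_C=22) = 22; EF_D = 22+7 = 29
Expected project duration μ = 29 days. Critical path: A → C → D.

Backward pass:
LF_D = 29; LS_D = 29−7 = 22
LF_C = LS_D = 22; LS_C = 22−14 = 8
LF_B = LS_D = 22; LS_B = 22−12 = 10
LF_A = min(LS_B=10, LS_C=8) = 8; LS_A = 8−8 = 0
Slack_B = LS_B − ES_B = 10 − 8 = 2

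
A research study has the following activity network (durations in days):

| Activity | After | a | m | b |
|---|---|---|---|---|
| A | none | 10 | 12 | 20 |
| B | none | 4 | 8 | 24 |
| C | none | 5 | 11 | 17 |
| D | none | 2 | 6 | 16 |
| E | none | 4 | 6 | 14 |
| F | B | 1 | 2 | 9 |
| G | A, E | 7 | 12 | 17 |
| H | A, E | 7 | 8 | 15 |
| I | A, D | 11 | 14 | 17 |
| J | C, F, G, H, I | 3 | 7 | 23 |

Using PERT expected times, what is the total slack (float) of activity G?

te_A = (10 + 4·12 + 20)/6 = 78/6 = 13
te_B = (4 + 4·8 + 24)/6 = 60/6 = 10
te_C = (5 + 4·11 + 17)/6 = 66/6 = 11
te_D = (2 + 4·6 + 16)/6 = 42/6 = 7
te_E = (4 + 4·6 + 14)/6 = 42/6 = 7
te_F = (1 + 4·2 + 9)/6 = 18/6 = 3
te_G = (7 + 4·12 + 17)/6 = 72/6 = 12
te_H = (7 + 4·8 + 15)/6 = 54/6 = 9
te_I = (11 + 4·14 + 17)/6 = 84/6 = 14
te_J = (3 + 4·7 + 23)/6 = 54/6 = 9

Forward pass:
ES_A = 0; EF_A = 13
ES_B = 0; EF_B = 10
ES_C = 0; EF_C = 11
ES_D = 0; EF_D = 7
ES_E = 0; EF_E = 7
ES_F = 10; EF_F = 10+3 = 13
ES_G = max(EF_A=13, EF_E=7) = 13; EF_G = 13+12 = 25
ES_H = max(EF_A=13, EF_E=7) = 13; EF_H = 13+9 = 22
ES_I = max(EF_A=13, EF_D=7) = 13; EF_I = 13+14 = 27
ES_J = max(EF_C=11, EF_F=13, EF_G=25, EF_H=22, EF_I=27) = 27; EF_J = 27+9 = 36
Expected project duration μ = 36 days. Critical path: A → I → J.

Backward pass:
LF_J = 36; LS_J = 36−9 = 27
LF_I = LS_J = 27; LS_I = 27−14 = 13
LF_H = LS_J = 27; LS_H = 27−9 = 18
LF_G = LS_J = 27; LS_G = 27−12 = 15
LF_F = LS_J = 27; LS_F = 27−3 = 24
LF_E = min(LS_G=15, LS_H=18) = 15; LS_E = 15−7 = 8
LF_D = LS_I = 13; LS_D = 13−7 = 6
LF_C = LS_J = 27; LS_C = 27−11 = 16
LF_B = LS_F = 24; LS_B = 24−10 = 14
LF_A = min(LS_G=15, LS_H=18, LS_I=13) = 13; LS_A = 13−13 = 0
Slack_G = LS_G − ES_G = 15 − 13 = 2

2 days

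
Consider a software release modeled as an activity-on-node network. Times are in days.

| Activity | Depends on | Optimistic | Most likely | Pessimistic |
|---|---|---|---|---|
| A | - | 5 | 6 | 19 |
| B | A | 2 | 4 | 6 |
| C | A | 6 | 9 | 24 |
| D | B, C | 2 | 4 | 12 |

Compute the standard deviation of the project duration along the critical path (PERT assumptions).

4.15 days

te_A = (5 + 4·6 + 19)/6 = 48/6 = 8; σ²_A = ((19−5)/6)² = 5.444
te_B = (2 + 4·4 + 6)/6 = 24/6 = 4; σ²_B = ((6−2)/6)² = 0.444
te_C = (6 + 4·9 + 24)/6 = 66/6 = 11; σ²_C = ((24−6)/6)² = 9.000
te_D = (2 + 4·4 + 12)/6 = 30/6 = 5; σ²_D = ((12−2)/6)² = 2.778

Forward pass:
ES_A = 0; EF_A = 8
ES_B = 8; EF_B = 8+4 = 12
ES_C = 8; EF_C = 8+11 = 19
ES_D = max(EF_B=12, EF_C=19) = 19; EF_D = 19+5 = 24
Expected project duration μ = 24 days. Critical path: A → C → D.

Variance along critical path = 5.444 + 9.000 + 2.778 = 17.222
σ = √17.222 = 4.150 days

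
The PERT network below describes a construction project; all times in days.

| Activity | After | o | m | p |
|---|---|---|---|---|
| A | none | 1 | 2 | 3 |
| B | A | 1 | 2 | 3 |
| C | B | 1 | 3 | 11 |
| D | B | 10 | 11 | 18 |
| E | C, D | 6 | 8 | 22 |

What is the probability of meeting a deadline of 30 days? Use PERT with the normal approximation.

0.907

te_A = (1 + 4·2 + 3)/6 = 12/6 = 2; σ²_A = ((3−1)/6)² = 0.111
te_B = (1 + 4·2 + 3)/6 = 12/6 = 2; σ²_B = ((3−1)/6)² = 0.111
te_C = (1 + 4·3 + 11)/6 = 24/6 = 4; σ²_C = ((11−1)/6)² = 2.778
te_D = (10 + 4·11 + 18)/6 = 72/6 = 12; σ²_D = ((18−10)/6)² = 1.778
te_E = (6 + 4·8 + 22)/6 = 60/6 = 10; σ²_E = ((22−6)/6)² = 7.111

Forward pass:
ES_A = 0; EF_A = 2
ES_B = 2; EF_B = 2+2 = 4
ES_C = 4; EF_C = 4+4 = 8
ES_D = 4; EF_D = 4+12 = 16
ES_E = max(EF_C=8, EF_D=16) = 16; EF_E = 16+10 = 26
Expected project duration μ = 26 days. Critical path: A → B → D → E.

Variance along critical path = 0.111 + 0.111 + 1.778 + 7.111 = 9.111; σ = √9.111 = 3.018 days.
Z = (30 − 26) / 3.018 = 1.325
P(T ≤ 30) = Φ(1.325) ≈ 0.907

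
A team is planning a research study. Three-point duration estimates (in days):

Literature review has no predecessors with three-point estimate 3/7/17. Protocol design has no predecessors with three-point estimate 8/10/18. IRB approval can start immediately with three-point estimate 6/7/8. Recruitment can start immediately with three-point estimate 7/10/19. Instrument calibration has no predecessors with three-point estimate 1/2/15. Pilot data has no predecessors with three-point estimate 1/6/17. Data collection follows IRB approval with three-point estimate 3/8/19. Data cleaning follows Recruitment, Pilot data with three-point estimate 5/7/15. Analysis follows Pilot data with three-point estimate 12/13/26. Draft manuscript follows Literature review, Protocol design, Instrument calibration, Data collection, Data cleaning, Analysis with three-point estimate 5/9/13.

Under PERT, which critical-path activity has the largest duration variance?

Pilot data

te_Literature review = (3 + 4·7 + 17)/6 = 48/6 = 8; σ²_Literature review = ((17−3)/6)² = 5.444
te_Protocol design = (8 + 4·10 + 18)/6 = 66/6 = 11; σ²_Protocol design = ((18−8)/6)² = 2.778
te_IRB approval = (6 + 4·7 + 8)/6 = 42/6 = 7; σ²_IRB approval = ((8−6)/6)² = 0.111
te_Recruitment = (7 + 4·10 + 19)/6 = 66/6 = 11; σ²_Recruitment = ((19−7)/6)² = 4.000
te_Instrument calibration = (1 + 4·2 + 15)/6 = 24/6 = 4; σ²_Instrument calibration = ((15−1)/6)² = 5.444
te_Pilot data = (1 + 4·6 + 17)/6 = 42/6 = 7; σ²_Pilot data = ((17−1)/6)² = 7.111
te_Data collection = (3 + 4·8 + 19)/6 = 54/6 = 9; σ²_Data collection = ((19−3)/6)² = 7.111
te_Data cleaning = (5 + 4·7 + 15)/6 = 48/6 = 8; σ²_Data cleaning = ((15−5)/6)² = 2.778
te_Analysis = (12 + 4·13 + 26)/6 = 90/6 = 15; σ²_Analysis = ((26−12)/6)² = 5.444
te_Draft manuscript = (5 + 4·9 + 13)/6 = 54/6 = 9; σ²_Draft manuscript = ((13−5)/6)² = 1.778

Forward pass:
ES_Literature review = 0; EF_Literature review = 8
ES_Protocol design = 0; EF_Protocol design = 11
ES_IRB approval = 0; EF_IRB approval = 7
ES_Recruitment = 0; EF_Recruitment = 11
ES_Instrument calibration = 0; EF_Instrument calibration = 4
ES_Pilot data = 0; EF_Pilot data = 7
ES_Data collection = 7; EF_Data collection = 7+9 = 16
ES_Data cleaning = max(EF_Recruitment=11, EF_Pilot data=7) = 11; EF_Data cleaning = 11+8 = 19
ES_Analysis = 7; EF_Analysis = 7+15 = 22
ES_Draft manuscript = max(EF_Literature review=8, EF_Protocol design=11, EF_Instrument calibration=4, EF_Data collection=16, EF_Data cleaning=19, EF_Analysis=22) = 22; EF_Draft manuscript = 22+9 = 31
Expected project duration μ = 31 days. Critical path: Pilot data → Analysis → Draft manuscript.

Variances on critical path: σ²_Pilot data=7.111, σ²_Analysis=5.444, σ²_Draft manuscript=1.778.
Largest is σ²_Pilot data = 7.111.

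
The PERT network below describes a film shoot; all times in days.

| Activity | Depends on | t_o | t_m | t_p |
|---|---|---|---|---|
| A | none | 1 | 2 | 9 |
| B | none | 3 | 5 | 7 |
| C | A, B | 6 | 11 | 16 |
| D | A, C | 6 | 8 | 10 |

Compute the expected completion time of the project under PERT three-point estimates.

te_A = (1 + 4·2 + 9)/6 = 18/6 = 3
te_B = (3 + 4·5 + 7)/6 = 30/6 = 5
te_C = (6 + 4·11 + 16)/6 = 66/6 = 11
te_D = (6 + 4·8 + 10)/6 = 48/6 = 8

Forward pass:
ES_A = 0; EF_A = 3
ES_B = 0; EF_B = 5
ES_C = max(EF_A=3, EF_B=5) = 5; EF_C = 5+11 = 16
ES_D = max(EF_A=3, EF_C=16) = 16; EF_D = 16+8 = 24
Expected project duration μ = 24 days. Critical path: B → C → D.

24 days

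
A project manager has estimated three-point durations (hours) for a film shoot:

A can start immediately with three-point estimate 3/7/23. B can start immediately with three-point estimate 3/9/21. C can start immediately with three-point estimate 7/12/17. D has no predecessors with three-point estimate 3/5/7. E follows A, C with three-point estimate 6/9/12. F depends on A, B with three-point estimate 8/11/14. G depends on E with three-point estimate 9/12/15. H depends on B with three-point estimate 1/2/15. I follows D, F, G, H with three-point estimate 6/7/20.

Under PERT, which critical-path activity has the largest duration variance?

I

te_A = (3 + 4·7 + 23)/6 = 54/6 = 9; σ²_A = ((23−3)/6)² = 11.111
te_B = (3 + 4·9 + 21)/6 = 60/6 = 10; σ²_B = ((21−3)/6)² = 9.000
te_C = (7 + 4·12 + 17)/6 = 72/6 = 12; σ²_C = ((17−7)/6)² = 2.778
te_D = (3 + 4·5 + 7)/6 = 30/6 = 5; σ²_D = ((7−3)/6)² = 0.444
te_E = (6 + 4·9 + 12)/6 = 54/6 = 9; σ²_E = ((12−6)/6)² = 1.000
te_F = (8 + 4·11 + 14)/6 = 66/6 = 11; σ²_F = ((14−8)/6)² = 1.000
te_G = (9 + 4·12 + 15)/6 = 72/6 = 12; σ²_G = ((15−9)/6)² = 1.000
te_H = (1 + 4·2 + 15)/6 = 24/6 = 4; σ²_H = ((15−1)/6)² = 5.444
te_I = (6 + 4·7 + 20)/6 = 54/6 = 9; σ²_I = ((20−6)/6)² = 5.444

Forward pass:
ES_A = 0; EF_A = 9
ES_B = 0; EF_B = 10
ES_C = 0; EF_C = 12
ES_D = 0; EF_D = 5
ES_E = max(EF_A=9, EF_C=12) = 12; EF_E = 12+9 = 21
ES_F = max(EF_A=9, EF_B=10) = 10; EF_F = 10+11 = 21
ES_G = 21; EF_G = 21+12 = 33
ES_H = 10; EF_H = 10+4 = 14
ES_I = max(EF_D=5, EF_F=21, EF_G=33, EF_H=14) = 33; EF_I = 33+9 = 42
Expected project duration μ = 42 hours. Critical path: C → E → G → I.

Variances on critical path: σ²_C=2.778, σ²_E=1.000, σ²_G=1.000, σ²_I=5.444.
Largest is σ²_I = 5.444.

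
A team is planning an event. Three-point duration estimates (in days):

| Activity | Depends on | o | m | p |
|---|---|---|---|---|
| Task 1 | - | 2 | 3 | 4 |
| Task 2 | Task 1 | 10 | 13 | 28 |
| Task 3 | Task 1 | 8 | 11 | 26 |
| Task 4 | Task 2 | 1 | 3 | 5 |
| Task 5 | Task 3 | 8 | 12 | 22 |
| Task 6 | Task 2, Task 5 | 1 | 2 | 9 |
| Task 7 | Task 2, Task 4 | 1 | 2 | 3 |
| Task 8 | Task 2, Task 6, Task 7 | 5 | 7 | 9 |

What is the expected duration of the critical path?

39 days

te_Task 1 = (2 + 4·3 + 4)/6 = 18/6 = 3
te_Task 2 = (10 + 4·13 + 28)/6 = 90/6 = 15
te_Task 3 = (8 + 4·11 + 26)/6 = 78/6 = 13
te_Task 4 = (1 + 4·3 + 5)/6 = 18/6 = 3
te_Task 5 = (8 + 4·12 + 22)/6 = 78/6 = 13
te_Task 6 = (1 + 4·2 + 9)/6 = 18/6 = 3
te_Task 7 = (1 + 4·2 + 3)/6 = 12/6 = 2
te_Task 8 = (5 + 4·7 + 9)/6 = 42/6 = 7

Forward pass:
ES_Task 1 = 0; EF_Task 1 = 3
ES_Task 2 = 3; EF_Task 2 = 3+15 = 18
ES_Task 3 = 3; EF_Task 3 = 3+13 = 16
ES_Task 4 = 18; EF_Task 4 = 18+3 = 21
ES_Task 5 = 16; EF_Task 5 = 16+13 = 29
ES_Task 6 = max(EF_Task 2=18, EF_Task 5=29) = 29; EF_Task 6 = 29+3 = 32
ES_Task 7 = max(EF_Task 2=18, EF_Task 4=21) = 21; EF_Task 7 = 21+2 = 23
ES_Task 8 = max(EF_Task 2=18, EF_Task 6=32, EF_Task 7=23) = 32; EF_Task 8 = 32+7 = 39
Expected project duration μ = 39 days. Critical path: Task 1 → Task 3 → Task 5 → Task 6 → Task 8.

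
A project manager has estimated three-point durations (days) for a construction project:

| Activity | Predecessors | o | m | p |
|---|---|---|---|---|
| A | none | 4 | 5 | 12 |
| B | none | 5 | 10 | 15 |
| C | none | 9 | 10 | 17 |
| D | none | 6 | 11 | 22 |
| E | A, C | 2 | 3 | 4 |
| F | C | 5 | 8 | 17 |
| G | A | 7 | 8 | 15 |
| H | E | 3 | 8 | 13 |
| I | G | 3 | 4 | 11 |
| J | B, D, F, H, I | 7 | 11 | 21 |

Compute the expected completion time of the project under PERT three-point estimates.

te_A = (4 + 4·5 + 12)/6 = 36/6 = 6
te_B = (5 + 4·10 + 15)/6 = 60/6 = 10
te_C = (9 + 4·10 + 17)/6 = 66/6 = 11
te_D = (6 + 4·11 + 22)/6 = 72/6 = 12
te_E = (2 + 4·3 + 4)/6 = 18/6 = 3
te_F = (5 + 4·8 + 17)/6 = 54/6 = 9
te_G = (7 + 4·8 + 15)/6 = 54/6 = 9
te_H = (3 + 4·8 + 13)/6 = 48/6 = 8
te_I = (3 + 4·4 + 11)/6 = 30/6 = 5
te_J = (7 + 4·11 + 21)/6 = 72/6 = 12

Forward pass:
ES_A = 0; EF_A = 6
ES_B = 0; EF_B = 10
ES_C = 0; EF_C = 11
ES_D = 0; EF_D = 12
ES_E = max(EF_A=6, EF_C=11) = 11; EF_E = 11+3 = 14
ES_F = 11; EF_F = 11+9 = 20
ES_G = 6; EF_G = 6+9 = 15
ES_H = 14; EF_H = 14+8 = 22
ES_I = 15; EF_I = 15+5 = 20
ES_J = max(EF_B=10, EF_D=12, EF_F=20, EF_H=22, EF_I=20) = 22; EF_J = 22+12 = 34
Expected project duration μ = 34 days. Critical path: C → E → H → J.

34 days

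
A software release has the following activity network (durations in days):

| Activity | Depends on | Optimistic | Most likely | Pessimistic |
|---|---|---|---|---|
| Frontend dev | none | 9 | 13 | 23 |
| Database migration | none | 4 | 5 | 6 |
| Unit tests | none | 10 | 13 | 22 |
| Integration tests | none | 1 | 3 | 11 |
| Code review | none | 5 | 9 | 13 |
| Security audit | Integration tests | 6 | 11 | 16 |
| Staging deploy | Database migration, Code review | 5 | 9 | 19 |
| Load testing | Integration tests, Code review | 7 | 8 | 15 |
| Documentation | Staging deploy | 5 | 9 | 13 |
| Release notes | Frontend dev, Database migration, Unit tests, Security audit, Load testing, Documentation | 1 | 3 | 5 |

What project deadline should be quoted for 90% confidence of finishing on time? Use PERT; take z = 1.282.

te_Frontend dev = (9 + 4·13 + 23)/6 = 84/6 = 14; σ²_Frontend dev = ((23−9)/6)² = 5.444
te_Database migration = (4 + 4·5 + 6)/6 = 30/6 = 5; σ²_Database migration = ((6−4)/6)² = 0.111
te_Unit tests = (10 + 4·13 + 22)/6 = 84/6 = 14; σ²_Unit tests = ((22−10)/6)² = 4.000
te_Integration tests = (1 + 4·3 + 11)/6 = 24/6 = 4; σ²_Integration tests = ((11−1)/6)² = 2.778
te_Code review = (5 + 4·9 + 13)/6 = 54/6 = 9; σ²_Code review = ((13−5)/6)² = 1.778
te_Security audit = (6 + 4·11 + 16)/6 = 66/6 = 11; σ²_Security audit = ((16−6)/6)² = 2.778
te_Staging deploy = (5 + 4·9 + 19)/6 = 60/6 = 10; σ²_Staging deploy = ((19−5)/6)² = 5.444
te_Load testing = (7 + 4·8 + 15)/6 = 54/6 = 9; σ²_Load testing = ((15−7)/6)² = 1.778
te_Documentation = (5 + 4·9 + 13)/6 = 54/6 = 9; σ²_Documentation = ((13−5)/6)² = 1.778
te_Release notes = (1 + 4·3 + 5)/6 = 18/6 = 3; σ²_Release notes = ((5−1)/6)² = 0.444

Forward pass:
ES_Frontend dev = 0; EF_Frontend dev = 14
ES_Database migration = 0; EF_Database migration = 5
ES_Unit tests = 0; EF_Unit tests = 14
ES_Integration tests = 0; EF_Integration tests = 4
ES_Code review = 0; EF_Code review = 9
ES_Security audit = 4; EF_Security audit = 4+11 = 15
ES_Staging deploy = max(EF_Database migration=5, EF_Code review=9) = 9; EF_Staging deploy = 9+10 = 19
ES_Load testing = max(EF_Integration tests=4, EF_Code review=9) = 9; EF_Load testing = 9+9 = 18
ES_Documentation = 19; EF_Documentation = 19+9 = 28
ES_Release notes = max(EF_Frontend dev=14, EF_Database migration=5, EF_Unit tests=14, EF_Security audit=15, EF_Load testing=18, EF_Documentation=28) = 28; EF_Release notes = 28+3 = 31
Expected project duration μ = 31 days. Critical path: Code review → Staging deploy → Documentation → Release notes.

Variance along critical path = 1.778 + 5.444 + 1.778 + 0.444 = 9.444; σ = 3.073 days.
D = μ + z·σ = 31 + 1.282·3.073 = 34.9 days

34.9 days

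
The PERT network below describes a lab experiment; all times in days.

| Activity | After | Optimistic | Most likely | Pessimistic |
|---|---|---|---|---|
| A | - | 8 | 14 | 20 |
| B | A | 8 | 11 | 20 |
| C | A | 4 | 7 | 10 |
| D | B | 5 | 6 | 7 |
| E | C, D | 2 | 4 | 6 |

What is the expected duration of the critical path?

36 days

te_A = (8 + 4·14 + 20)/6 = 84/6 = 14
te_B = (8 + 4·11 + 20)/6 = 72/6 = 12
te_C = (4 + 4·7 + 10)/6 = 42/6 = 7
te_D = (5 + 4·6 + 7)/6 = 36/6 = 6
te_E = (2 + 4·4 + 6)/6 = 24/6 = 4

Forward pass:
ES_A = 0; EF_A = 14
ES_B = 14; EF_B = 14+12 = 26
ES_C = 14; EF_C = 14+7 = 21
ES_D = 26; EF_D = 26+6 = 32
ES_E = max(EF_C=21, EF_D=32) = 32; EF_E = 32+4 = 36
Expected project duration μ = 36 days. Critical path: A → B → D → E.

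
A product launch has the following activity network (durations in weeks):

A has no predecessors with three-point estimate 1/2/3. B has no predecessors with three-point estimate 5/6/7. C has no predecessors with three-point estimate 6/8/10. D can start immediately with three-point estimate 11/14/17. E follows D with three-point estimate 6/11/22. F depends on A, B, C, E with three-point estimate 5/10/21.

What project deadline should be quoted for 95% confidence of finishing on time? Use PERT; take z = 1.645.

43.4 weeks

te_A = (1 + 4·2 + 3)/6 = 12/6 = 2; σ²_A = ((3−1)/6)² = 0.111
te_B = (5 + 4·6 + 7)/6 = 36/6 = 6; σ²_B = ((7−5)/6)² = 0.111
te_C = (6 + 4·8 + 10)/6 = 48/6 = 8; σ²_C = ((10−6)/6)² = 0.444
te_D = (11 + 4·14 + 17)/6 = 84/6 = 14; σ²_D = ((17−11)/6)² = 1.000
te_E = (6 + 4·11 + 22)/6 = 72/6 = 12; σ²_E = ((22−6)/6)² = 7.111
te_F = (5 + 4·10 + 21)/6 = 66/6 = 11; σ²_F = ((21−5)/6)² = 7.111

Forward pass:
ES_A = 0; EF_A = 2
ES_B = 0; EF_B = 6
ES_C = 0; EF_C = 8
ES_D = 0; EF_D = 14
ES_E = 14; EF_E = 14+12 = 26
ES_F = max(EF_A=2, EF_B=6, EF_C=8, EF_E=26) = 26; EF_F = 26+11 = 37
Expected project duration μ = 37 weeks. Critical path: D → E → F.

Variance along critical path = 1.000 + 7.111 + 7.111 = 15.222; σ = 3.902 weeks.
D = μ + z·σ = 37 + 1.645·3.902 = 43.4 weeks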